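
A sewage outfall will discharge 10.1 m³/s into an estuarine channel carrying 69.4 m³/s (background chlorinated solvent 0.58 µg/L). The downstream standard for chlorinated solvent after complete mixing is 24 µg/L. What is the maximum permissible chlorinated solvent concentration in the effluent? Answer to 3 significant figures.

At the limit, (Qr·Cr + Qe·Cₑ)/(Qr + Qe) = 24:
Cₑ = (79.50·24 − 69.40·0.5800) / 10.10 = 184.9 µg/L.

185 µg/L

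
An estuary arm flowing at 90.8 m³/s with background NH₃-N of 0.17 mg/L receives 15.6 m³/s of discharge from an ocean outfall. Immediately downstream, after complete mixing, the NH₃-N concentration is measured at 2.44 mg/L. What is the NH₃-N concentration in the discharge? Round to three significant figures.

15.7 mg/L

Mass balance: 90.80·0.1700 + 15.60·Cₑ = 106.4·2.440
→ Cₑ = (106.4·2.440 − 90.80·0.1700) / 15.60 = 15.65 mg/L.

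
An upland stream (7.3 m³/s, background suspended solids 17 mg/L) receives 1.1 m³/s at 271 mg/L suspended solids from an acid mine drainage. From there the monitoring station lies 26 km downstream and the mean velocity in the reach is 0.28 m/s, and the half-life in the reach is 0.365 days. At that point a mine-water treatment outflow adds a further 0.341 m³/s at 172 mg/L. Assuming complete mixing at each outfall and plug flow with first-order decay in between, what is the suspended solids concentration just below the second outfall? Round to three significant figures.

Flow-weighted average: C = (7.300·17.00 + 1.100·271.0) / 8.400 = 422.2/8.400 = 50.26 mg/L; combined flow 8.400 m³/s.
Travel time t = 26·1000 / 0.28 = 92860 s = 25.79 h.
Half-life 0.365 d → k = ln 2 / 0.365 = 1.899 d⁻¹.
After decay, C = 50.26 × e^(−kt) = 50.26 × 0.1299 = 6.529 mg/L.
At the second outfall, C = (8.400·6.529 + 0.3410·172.0) / (8.400 + 0.3410) = 12.98 mg/L.

13.0 mg/L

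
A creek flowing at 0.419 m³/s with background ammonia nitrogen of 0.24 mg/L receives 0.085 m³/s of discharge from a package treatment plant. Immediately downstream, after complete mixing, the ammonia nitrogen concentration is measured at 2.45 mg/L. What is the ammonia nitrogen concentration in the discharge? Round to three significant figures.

13.3 mg/L

Mass balance: 0.4190·0.2400 + 0.08500·Cₑ = 0.5040·2.450
→ Cₑ = (0.5040·2.450 − 0.4190·0.2400) / 0.08500 = 13.34 mg/L.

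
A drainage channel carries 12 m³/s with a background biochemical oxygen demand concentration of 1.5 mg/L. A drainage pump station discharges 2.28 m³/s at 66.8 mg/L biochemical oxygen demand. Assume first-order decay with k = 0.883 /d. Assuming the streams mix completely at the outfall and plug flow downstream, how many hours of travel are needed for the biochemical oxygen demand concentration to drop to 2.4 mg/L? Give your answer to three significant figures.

43.6 h

Flow-weighted average: C = (12.00·1.500 + 2.280·66.80) / 14.28 = 170.3/14.28 = 11.93 mg/L.
11.93·exp(−k·t) = 2.4 → t = ln(11.93/2.4)/k = 156900 s = 43.58 h.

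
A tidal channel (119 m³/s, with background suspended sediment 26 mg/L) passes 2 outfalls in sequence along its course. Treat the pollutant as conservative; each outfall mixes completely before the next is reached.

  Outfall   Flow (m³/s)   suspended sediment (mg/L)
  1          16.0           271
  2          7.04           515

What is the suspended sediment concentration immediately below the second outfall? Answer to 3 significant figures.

After outfall 1: Q = 119.0 + 16.00 = 135.0 m³/s; C = (119.0·26.00 + 16.00·271.0)/135.0 = 55.04 mg/L.
After outfall 2: Q = 135.0 + 7.040 = 142.0 m³/s; C = (135.0·55.04 + 7.040·515.0)/142.0 = 77.83 mg/L.

77.8 mg/L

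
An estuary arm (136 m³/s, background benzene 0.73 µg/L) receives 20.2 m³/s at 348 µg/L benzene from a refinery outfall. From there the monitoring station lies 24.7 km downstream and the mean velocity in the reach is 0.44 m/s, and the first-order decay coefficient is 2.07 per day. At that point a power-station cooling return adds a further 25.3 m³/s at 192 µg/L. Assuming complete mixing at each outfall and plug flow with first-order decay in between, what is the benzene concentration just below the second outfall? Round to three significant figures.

Flow-weighted average: C = (136.0·0.7300 + 20.20·348.0) / 156.2 = 7129/156.2 = 45.64 µg/L; combined flow 156.2 m³/s.
Travel time t = 24.7·1000 / 0.44 = 56140 s = 15.59 h.
Decay over the reach: 45.64·exp(−kt) = 45.64·0.2606 = 11.89 µg/L.
At the second outfall, C = (156.2·11.89 + 25.30·192.0) / (156.2 + 25.30) = 37.00 µg/L.

37.0 µg/L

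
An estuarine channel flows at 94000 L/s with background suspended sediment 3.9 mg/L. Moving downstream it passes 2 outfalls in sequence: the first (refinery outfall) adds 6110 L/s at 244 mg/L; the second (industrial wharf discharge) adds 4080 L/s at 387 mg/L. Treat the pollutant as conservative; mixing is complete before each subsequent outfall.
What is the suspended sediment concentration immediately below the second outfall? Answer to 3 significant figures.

33.0 mg/L

After outfall 1: Q = 94000 + 6110 = 100100 L/s; C = (94000·3.900 + 6110·244.0)/100100 = 18.55 mg/L.
After outfall 2: Q = 100100 + 4080 = 104200 L/s; C = (100100·18.55 + 4080·387.0)/104200 = 32.98 mg/L.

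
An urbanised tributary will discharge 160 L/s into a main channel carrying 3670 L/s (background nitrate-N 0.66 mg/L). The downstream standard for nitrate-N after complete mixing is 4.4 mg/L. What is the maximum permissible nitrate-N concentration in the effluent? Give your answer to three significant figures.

90.2 mg/L

At the limit, (Qr·Cr + Qe·Cₑ)/(Qr + Qe) = 4.4:
Cₑ = (3830·4.4 − 3670·0.6600) / 160.0 = 90.19 mg/L.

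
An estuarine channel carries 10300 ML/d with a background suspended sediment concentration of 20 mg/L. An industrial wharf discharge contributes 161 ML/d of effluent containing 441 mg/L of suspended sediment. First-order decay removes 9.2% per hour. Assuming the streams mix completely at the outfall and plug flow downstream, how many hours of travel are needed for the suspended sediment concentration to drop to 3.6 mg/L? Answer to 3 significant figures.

20.7 h

Flow-weighted average: C = (10300·20.00 + 161.0·441.0) / 10460 = 277000/10460 = 26.48 mg/L.
9.2%/h lost → k = −ln(1 − 0.092) = 0.09651 h⁻¹.
26.48·exp(−k·t) = 3.6 → t = ln(26.48/3.6)/k = 74430 s = 20.68 h.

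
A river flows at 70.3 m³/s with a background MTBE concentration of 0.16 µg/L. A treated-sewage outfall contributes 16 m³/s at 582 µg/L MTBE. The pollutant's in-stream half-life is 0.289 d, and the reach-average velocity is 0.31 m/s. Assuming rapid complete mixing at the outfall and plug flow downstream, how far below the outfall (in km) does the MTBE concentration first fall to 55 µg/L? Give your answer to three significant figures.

After mixing, C = (70.30·0.1600 + 16.00·582.0) / 86.30 = 9323/86.30 = 108.0 µg/L.
Half-life 0.289 d → k = ln 2 / 0.289 = 2.398 d⁻¹.
Set 108.0·exp(−k·t) = 55 → t = ln(108.0/55)/k = 24320 s = 6.755 h.
Distance = v·t = 0.31·24320 = 7539 m = 7.539 km.

7.54 km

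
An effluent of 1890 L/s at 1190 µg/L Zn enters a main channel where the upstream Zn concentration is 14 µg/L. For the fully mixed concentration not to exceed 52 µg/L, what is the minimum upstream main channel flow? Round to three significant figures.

Set C_mix = 52: (Q·14.00 + 1890·1190) / (Q + 1890) = 52
→ Q = 1890·(1190 − 52)/(52 − 14.00) = 56600 L/s.

56600 L/s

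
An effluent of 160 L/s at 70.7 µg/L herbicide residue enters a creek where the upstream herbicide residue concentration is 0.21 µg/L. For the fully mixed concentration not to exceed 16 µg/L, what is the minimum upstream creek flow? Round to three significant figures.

Set C_mix = 16: (Q·0.2100 + 160.0·70.70) / (Q + 160.0) = 16
→ Q = 160.0·(70.70 − 16)/(16 − 0.2100) = 554.3 L/s.

554 L/s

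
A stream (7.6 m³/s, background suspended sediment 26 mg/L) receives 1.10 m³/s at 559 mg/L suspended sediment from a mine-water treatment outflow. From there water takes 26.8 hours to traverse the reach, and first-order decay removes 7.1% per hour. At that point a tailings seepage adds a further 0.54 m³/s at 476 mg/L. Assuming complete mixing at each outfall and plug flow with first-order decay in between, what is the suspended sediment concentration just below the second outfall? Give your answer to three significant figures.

40.0 mg/L

Conservation of mass: C = (7.600·26.00 + 1.100·559.0) / 8.700 = 812.5/8.700 = 93.39 mg/L; combined flow 8.700 m³/s.
7.1%/h lost → k = −ln(1 − 0.071) = 0.07365 h⁻¹.
After decay, C = 93.39 × e^(−kt) = 93.39 × 0.1389 = 12.98 mg/L.
Second outfall: C = (8.700·12.98 + 0.5400·476.0)/9.240 = 40.04 mg/L.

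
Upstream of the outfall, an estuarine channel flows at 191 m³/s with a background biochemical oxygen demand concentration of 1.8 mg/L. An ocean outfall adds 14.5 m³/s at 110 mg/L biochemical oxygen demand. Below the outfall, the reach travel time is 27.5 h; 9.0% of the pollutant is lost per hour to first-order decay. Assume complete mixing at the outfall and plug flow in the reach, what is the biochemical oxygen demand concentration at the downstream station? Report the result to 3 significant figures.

0.705 mg/L

Conservation of mass: C = (191.0·1.800 + 14.50·110.0) / 205.5 = 1939/205.5 = 9.435 mg/L.
9.0%/h lost → k = −ln(1 − 0.09) = 0.09431 h⁻¹.
After decay, C = 9.435 × e^(−kt) = 9.435 × 0.07475 = 0.7053 mg/L.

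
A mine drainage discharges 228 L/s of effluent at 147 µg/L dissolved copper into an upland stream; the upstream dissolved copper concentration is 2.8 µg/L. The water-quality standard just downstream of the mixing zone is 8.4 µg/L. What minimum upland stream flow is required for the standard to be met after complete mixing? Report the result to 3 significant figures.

5640 L/s

Set C_mix = 8.4: (Q·2.800 + 228.0·147.0) / (Q + 228.0) = 8.4
→ Q = 228.0·(147.0 − 8.4)/(8.4 − 2.800) = 5643 L/s.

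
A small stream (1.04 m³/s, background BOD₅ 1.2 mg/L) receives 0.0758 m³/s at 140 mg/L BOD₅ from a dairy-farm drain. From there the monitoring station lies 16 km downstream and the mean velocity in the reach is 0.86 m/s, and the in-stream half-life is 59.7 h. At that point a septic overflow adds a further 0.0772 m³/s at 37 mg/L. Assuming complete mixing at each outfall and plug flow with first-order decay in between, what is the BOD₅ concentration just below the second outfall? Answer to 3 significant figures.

11.8 mg/L

Mass balance: C = (1.040·1.200 + 0.07580·140.0) / 1.116 = 11.86/1.116 = 10.63 mg/L; combined flow 1.116 m³/s.
Travel time t = 16·1000 / 0.86 = 18600 s = 5.168 h.
Half-life 59.7 h → k = ln 2 / 59.7 = 0.01161 h⁻¹ = 0.2787 d⁻¹.
Decay over the reach: 10.63·exp(−kt) = 10.63·0.9418 = 10.01 mg/L.
At the second outfall, C = (1.116·10.01 + 0.07720·37.00) / (1.116 + 0.07720) = 11.76 mg/L.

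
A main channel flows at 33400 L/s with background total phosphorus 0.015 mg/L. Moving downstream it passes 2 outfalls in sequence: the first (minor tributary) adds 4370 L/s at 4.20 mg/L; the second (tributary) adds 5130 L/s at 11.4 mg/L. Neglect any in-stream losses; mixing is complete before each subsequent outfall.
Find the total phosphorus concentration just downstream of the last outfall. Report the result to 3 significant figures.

1.80 mg/L

Outfall 1: combined Q = 37770 L/s; C = (33400·0.01500 + 4370·4.200)/37770 = 0.4992 mg/L.
Outfall 2: combined Q = 42900 L/s; C = (37770·0.4992 + 5130·11.40)/42900 = 1.803 mg/L.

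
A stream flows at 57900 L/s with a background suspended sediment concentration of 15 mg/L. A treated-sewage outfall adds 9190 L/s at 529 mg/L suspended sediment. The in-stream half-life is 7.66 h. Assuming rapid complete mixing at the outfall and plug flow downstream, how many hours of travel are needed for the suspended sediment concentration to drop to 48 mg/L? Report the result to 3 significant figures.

After mixing, C = (57900·15.00 + 9190·529.0) / 67090 = 5730000/67090 = 85.41 mg/L.
Half-life 7.66 h → k = ln 2 / 7.66 = 0.09049 h⁻¹ = 2.172 d⁻¹.
85.41·exp(−k·t) = 48 → t = ln(85.41/48)/k = 22920 s = 6.368 h.

6.37 h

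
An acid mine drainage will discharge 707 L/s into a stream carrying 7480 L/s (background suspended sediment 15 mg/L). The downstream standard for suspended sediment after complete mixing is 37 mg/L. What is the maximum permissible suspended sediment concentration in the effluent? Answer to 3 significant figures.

At the limit, (Qr·Cr + Qe·Cₑ)/(Qr + Qe) = 37:
Cₑ = (8187·37 − 7480·15.00) / 707.0 = 269.8 mg/L.

270 mg/L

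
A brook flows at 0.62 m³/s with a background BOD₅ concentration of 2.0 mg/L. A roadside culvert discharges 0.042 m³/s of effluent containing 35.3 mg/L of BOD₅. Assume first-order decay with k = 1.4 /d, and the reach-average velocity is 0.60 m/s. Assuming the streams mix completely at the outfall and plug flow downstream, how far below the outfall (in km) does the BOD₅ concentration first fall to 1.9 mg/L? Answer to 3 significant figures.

Mass balance: C = (0.6200·2.000 + 0.04200·35.30) / 0.6620 = 2.723/0.6620 = 4.113 mg/L.
Set 4.113·exp(−k·t) = 1.9 → t = ln(4.113/1.9)/k = 47660 s = 13.24 h.
Distance = v·t = 0.60·47660 = 28590 m = 28.59 km.

28.6 km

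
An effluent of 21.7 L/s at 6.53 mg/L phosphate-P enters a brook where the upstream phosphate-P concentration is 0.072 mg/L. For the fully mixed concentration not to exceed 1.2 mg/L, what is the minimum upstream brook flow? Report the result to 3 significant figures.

103 L/s

Set C_mix = 1.2: (Q·0.07200 + 21.70·6.530) / (Q + 21.70) = 1.2
→ Q = 21.70·(6.530 − 1.2)/(1.2 − 0.07200) = 102.5 L/s.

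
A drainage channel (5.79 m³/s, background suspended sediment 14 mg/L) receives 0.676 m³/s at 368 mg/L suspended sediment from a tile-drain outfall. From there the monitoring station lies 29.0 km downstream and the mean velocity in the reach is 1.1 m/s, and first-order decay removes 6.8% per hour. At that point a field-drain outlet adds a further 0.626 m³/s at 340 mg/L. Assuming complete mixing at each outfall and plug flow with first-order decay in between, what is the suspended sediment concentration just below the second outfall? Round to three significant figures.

57.8 mg/L

Mass balance: C = (5.790·14.00 + 0.6760·368.0) / 6.466 = 329.8/6.466 = 51.01 mg/L; combined flow 6.466 m³/s.
Travel time t = 29.0·1000 / 1.1 = 26360 s = 7.323 h.
6.8%/h lost → k = −ln(1 − 0.068) = 0.07042 h⁻¹.
First-order decay: C = 51.01·exp(−k·t) = 51.01·0.5971 = 30.46 mg/L.
Second outfall: C = (6.466·30.46 + 0.6260·340.0)/7.092 = 57.78 mg/L.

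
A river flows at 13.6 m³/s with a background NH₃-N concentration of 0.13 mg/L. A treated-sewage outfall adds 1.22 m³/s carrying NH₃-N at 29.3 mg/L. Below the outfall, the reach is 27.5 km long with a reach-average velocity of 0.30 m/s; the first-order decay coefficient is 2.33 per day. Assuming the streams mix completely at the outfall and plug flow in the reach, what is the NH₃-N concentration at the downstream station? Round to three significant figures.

0.214 mg/L

Mass balance: C = (13.60·0.1300 + 1.220·29.30) / 14.82 = 37.51/14.82 = 2.531 mg/L.
Travel time t = 27.5·1000 / 0.30 = 91670 s = 25.46 h.
After decay, C = 2.531 × e^(−kt) = 2.531 × 0.08441 = 0.2137 mg/L.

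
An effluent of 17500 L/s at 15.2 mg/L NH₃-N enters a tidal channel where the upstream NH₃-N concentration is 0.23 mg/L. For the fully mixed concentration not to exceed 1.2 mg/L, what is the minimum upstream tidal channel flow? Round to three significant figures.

253000 L/s

Set C_mix = 1.2: (Q·0.2300 + 17500·15.20) / (Q + 17500) = 1.2
→ Q = 17500·(15.20 − 1.2)/(1.2 − 0.2300) = 252600 L/s.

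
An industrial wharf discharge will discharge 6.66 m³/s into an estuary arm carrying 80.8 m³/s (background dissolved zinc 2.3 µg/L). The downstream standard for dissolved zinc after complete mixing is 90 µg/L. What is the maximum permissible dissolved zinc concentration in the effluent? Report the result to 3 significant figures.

1150 µg/L

At the limit, (Qr·Cr + Qe·Cₑ)/(Qr + Qe) = 90:
Cₑ = (87.46·90 − 80.80·2.300) / 6.660 = 1154 µg/L.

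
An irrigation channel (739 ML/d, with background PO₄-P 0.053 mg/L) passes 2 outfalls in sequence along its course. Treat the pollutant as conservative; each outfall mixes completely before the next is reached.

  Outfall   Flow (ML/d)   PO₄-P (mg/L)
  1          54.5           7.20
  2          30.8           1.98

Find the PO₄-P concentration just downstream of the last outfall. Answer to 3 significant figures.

Outfall 1: combined Q = 793.5 ML/d; C = (739.0·0.05300 + 54.50·7.200)/793.5 = 0.5439 mg/L.
Outfall 2: combined Q = 824.3 ML/d; C = (793.5·0.5439 + 30.80·1.980)/824.3 = 0.5975 mg/L.

0.598 mg/L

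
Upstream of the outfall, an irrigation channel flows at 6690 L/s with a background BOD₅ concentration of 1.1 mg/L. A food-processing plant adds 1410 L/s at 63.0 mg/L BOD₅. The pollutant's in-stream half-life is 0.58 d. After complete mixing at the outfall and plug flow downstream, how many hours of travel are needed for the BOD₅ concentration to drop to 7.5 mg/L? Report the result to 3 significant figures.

Mass balance: C = (6690·1.100 + 1410·63.00) / 8100 = 96190/8100 = 11.88 mg/L.
Half-life 0.58 d → k = ln 2 / 0.58 = 1.195 d⁻¹.
11.88·exp(−k·t) = 7.5 → t = ln(11.88/7.5)/k = 33220 s = 9.229 h.

9.23 h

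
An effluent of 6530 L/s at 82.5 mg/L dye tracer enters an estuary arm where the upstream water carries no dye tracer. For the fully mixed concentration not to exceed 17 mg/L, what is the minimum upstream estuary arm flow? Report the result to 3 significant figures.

25200 L/s

Set C_mix = 17: (Q·0 + 6530·82.50) / (Q + 6530) = 17
→ Q = 6530·(82.50 − 17)/(17 − 0) = 25160 L/s.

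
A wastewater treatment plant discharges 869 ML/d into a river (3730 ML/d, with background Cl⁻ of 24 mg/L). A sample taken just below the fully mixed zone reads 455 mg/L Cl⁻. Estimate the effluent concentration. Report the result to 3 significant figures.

Mass balance: 3730·24.00 + 869.0·Cₑ = 4599·455.0
→ Cₑ = (4599·455.0 − 3730·24.00) / 869.0 = 2305 mg/L.

2300 mg/L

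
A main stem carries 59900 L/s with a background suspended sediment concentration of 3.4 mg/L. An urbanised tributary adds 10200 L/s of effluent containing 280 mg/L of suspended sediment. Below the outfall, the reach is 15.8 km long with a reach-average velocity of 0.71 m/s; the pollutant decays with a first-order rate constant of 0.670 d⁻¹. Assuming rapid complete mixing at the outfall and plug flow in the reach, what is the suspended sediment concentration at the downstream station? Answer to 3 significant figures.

36.7 mg/L

Conservation of mass: C = (59900·3.400 + 10200·280.0) / 70100 = 3060000/70100 = 43.65 mg/L.
Travel time t = 15.8·1000 / 0.71 = 22250 s = 6.182 h.
After decay, C = 43.65 × e^(−kt) = 43.65 × 0.8415 = 36.73 mg/L.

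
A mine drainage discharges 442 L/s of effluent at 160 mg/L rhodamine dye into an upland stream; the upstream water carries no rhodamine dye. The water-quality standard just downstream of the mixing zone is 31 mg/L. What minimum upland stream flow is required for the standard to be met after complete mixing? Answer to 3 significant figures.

1840 L/s

Set C_mix = 31: (Q·0 + 442.0·160.0) / (Q + 442.0) = 31
→ Q = 442.0·(160.0 − 31)/(31 − 0) = 1839 L/s.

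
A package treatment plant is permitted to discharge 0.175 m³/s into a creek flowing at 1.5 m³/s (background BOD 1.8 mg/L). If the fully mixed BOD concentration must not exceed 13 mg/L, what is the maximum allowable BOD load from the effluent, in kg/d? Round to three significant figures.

Mass balance at the limit: 1.500·1.800 + 0.1750·Cₑ = 1.675·13 → Cₑ = 109.0 mg/L.
Load = 0.1750 m³/s × 109.0 g/m³ × 86 400 s/d = 1648 kg/d.

1650 kg/d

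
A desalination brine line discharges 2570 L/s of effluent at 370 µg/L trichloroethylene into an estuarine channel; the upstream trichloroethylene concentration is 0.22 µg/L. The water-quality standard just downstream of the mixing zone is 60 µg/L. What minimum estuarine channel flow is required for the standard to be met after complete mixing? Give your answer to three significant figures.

Set C_mix = 60: (Q·0.2200 + 2570·370.0) / (Q + 2570) = 60
→ Q = 2570·(370.0 − 60)/(60 − 0.2200) = 13330 L/s.

13300 L/s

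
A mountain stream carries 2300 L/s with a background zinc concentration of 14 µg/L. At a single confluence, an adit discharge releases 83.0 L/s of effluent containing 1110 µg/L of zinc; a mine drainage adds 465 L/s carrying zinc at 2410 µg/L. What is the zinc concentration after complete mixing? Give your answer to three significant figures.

437 µg/L

After mixing, C = (2300·14.00 + 83.00·1110 + 465.0·2410) / 2848 = 1245000/2848 = 437.1 µg/L.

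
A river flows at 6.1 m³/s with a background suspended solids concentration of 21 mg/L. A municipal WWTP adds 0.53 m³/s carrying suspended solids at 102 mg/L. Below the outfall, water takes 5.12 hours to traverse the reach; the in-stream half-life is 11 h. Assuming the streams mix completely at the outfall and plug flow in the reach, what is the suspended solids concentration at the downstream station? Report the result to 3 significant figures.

19.9 mg/L

Conservation of mass: C = (6.100·21.00 + 0.5300·102.0) / 6.630 = 182.2/6.630 = 27.48 mg/L.
Half-life 11 h → k = ln 2 / 11 = 0.06301 h⁻¹ = 1.512 d⁻¹.
Applying C = C₀e^(−kt): 27.48 × 0.7242 = 19.90 mg/L.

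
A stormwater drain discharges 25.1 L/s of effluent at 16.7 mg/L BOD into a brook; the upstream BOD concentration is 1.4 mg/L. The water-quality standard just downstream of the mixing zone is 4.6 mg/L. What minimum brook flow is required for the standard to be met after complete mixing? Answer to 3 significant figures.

Set C_mix = 4.6: (Q·1.400 + 25.10·16.70) / (Q + 25.10) = 4.6
→ Q = 25.10·(16.70 − 4.6)/(4.6 − 1.400) = 94.91 L/s.

94.9 L/s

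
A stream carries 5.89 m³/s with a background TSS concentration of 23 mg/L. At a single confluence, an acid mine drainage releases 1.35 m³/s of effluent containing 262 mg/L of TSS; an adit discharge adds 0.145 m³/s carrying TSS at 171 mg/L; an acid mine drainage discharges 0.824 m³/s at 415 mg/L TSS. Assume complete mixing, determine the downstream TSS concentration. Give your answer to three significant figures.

104 mg/L

After mixing, C = (5.890·23.00 + 1.350·262.0 + 0.1450·171.0 + 0.8240·415.0) / 8.209 = 855.9/8.209 = 104.3 mg/L.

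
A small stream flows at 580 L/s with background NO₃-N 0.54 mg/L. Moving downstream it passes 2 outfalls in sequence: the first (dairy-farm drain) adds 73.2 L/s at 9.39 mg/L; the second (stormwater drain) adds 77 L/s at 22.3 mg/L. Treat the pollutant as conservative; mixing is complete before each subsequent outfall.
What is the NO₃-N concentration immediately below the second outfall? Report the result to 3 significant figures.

3.72 mg/L

Below outfall 1: Q → 653.2 L/s, C = (580.0·0.5400 + 73.20·9.390)/653.2 = 1.532 mg/L.
Below outfall 2: Q → 730.2 L/s, C = (653.2·1.532 + 77.00·22.30)/730.2 = 3.722 mg/L.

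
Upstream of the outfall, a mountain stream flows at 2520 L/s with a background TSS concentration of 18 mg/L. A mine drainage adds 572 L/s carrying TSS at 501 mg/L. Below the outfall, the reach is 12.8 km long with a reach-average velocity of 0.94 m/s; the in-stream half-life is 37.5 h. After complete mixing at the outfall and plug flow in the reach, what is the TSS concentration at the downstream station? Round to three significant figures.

Mixed concentration C = ΣQC/ΣQ = (2520·18.00 + 572.0·501.0) / 3092 = 331900/3092 = 107.4 mg/L.
Travel time t = 12.8·1000 / 0.94 = 13620 s = 3.783 h.
Half-life 37.5 h → k = ln 2 / 37.5 = 0.01848 h⁻¹ = 0.4436 d⁻¹.
First-order decay: C = 107.4·exp(−k·t) = 107.4·0.9325 = 100.1 mg/L.

100 mg/L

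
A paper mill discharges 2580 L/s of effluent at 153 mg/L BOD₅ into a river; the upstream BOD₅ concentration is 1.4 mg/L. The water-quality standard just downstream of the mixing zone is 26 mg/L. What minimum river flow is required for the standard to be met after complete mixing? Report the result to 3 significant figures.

13300 L/s

Set C_mix = 26: (Q·1.400 + 2580·153.0) / (Q + 2580) = 26
→ Q = 2580·(153.0 − 26)/(26 − 1.400) = 13320 L/s.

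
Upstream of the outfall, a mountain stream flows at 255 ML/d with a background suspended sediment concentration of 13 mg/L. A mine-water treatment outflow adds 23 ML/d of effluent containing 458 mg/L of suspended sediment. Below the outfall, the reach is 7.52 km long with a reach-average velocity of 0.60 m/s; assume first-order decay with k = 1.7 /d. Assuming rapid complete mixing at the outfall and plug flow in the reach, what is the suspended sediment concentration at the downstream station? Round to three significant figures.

Mixed concentration C = ΣQC/ΣQ = (255.0·13.00 + 23.00·458.0) / 278.0 = 13850/278.0 = 49.82 mg/L.
Travel time t = 7.52·1000 / 0.60 = 12530 s = 3.481 h.
Decay over the reach: 49.82·exp(−kt) = 49.82·0.7814 = 38.93 mg/L.

38.9 mg/L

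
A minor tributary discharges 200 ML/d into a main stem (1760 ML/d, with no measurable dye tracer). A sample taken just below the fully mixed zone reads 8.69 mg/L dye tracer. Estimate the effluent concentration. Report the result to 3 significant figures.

Mass balance: 1760·0 + 200.0·Cₑ = 1960·8.690
→ Cₑ = (1960·8.690 − 1760·0) / 200.0 = 85.16 mg/L.

85.2 mg/L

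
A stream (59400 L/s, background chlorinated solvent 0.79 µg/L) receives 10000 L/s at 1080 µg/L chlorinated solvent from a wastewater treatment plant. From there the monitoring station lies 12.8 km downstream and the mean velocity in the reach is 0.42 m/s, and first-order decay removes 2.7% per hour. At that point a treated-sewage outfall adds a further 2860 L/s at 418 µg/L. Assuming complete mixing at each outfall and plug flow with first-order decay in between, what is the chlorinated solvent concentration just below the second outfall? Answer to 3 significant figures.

136 µg/L

Mass balance: C = (59400·0.7900 + 10000·1080) / 69400 = 10850000/69400 = 156.3 µg/L; combined flow 69400 L/s.
Travel time t = 12.8·1000 / 0.42 = 30480 s = 8.466 h.
2.7%/h lost → k = −ln(1 − 0.027) = 0.02737 h⁻¹.
After decay, C = 156.3 × e^(−kt) = 156.3 × 0.7932 = 124.0 µg/L.
At the second outfall, C = (69400·124.0 + 2860·418.0) / (69400 + 2860) = 135.6 µg/L.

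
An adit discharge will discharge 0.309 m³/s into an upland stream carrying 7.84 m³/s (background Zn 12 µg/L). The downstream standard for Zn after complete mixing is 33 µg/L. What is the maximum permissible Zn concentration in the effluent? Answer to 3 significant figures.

At the limit, (Qr·Cr + Qe·Cₑ)/(Qr + Qe) = 33:
Cₑ = (8.149·33 − 7.840·12.00) / 0.3090 = 565.8 µg/L.

566 µg/L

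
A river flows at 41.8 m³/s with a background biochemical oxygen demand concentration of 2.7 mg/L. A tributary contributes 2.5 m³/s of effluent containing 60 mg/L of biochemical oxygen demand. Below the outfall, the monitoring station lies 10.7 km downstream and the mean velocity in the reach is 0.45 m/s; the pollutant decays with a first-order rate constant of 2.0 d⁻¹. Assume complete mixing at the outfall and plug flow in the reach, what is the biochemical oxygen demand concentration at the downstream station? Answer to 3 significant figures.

Mixed concentration C = ΣQC/ΣQ = (41.80·2.700 + 2.500·60.00) / 44.30 = 262.9/44.30 = 5.934 mg/L.
Travel time t = 10.7·1000 / 0.45 = 23780 s = 6.605 h.
Decay over the reach: 5.934·exp(−kt) = 5.934·0.5767 = 3.422 mg/L.

3.42 mg/L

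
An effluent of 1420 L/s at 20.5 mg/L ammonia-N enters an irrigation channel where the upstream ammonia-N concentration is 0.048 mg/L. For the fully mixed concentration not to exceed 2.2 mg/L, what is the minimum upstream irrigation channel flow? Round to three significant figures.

12100 L/s

Set C_mix = 2.2: (Q·0.04800 + 1420·20.50) / (Q + 1420) = 2.2
→ Q = 1420·(20.50 − 2.2)/(2.2 − 0.04800) = 12080 L/s.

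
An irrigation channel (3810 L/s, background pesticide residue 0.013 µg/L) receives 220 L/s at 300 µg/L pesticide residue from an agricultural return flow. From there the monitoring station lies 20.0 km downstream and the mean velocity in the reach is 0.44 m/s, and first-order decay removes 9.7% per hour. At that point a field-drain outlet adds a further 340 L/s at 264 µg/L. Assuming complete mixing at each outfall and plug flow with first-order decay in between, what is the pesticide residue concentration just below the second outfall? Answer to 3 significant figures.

Flow-weighted average: C = (3810·0.01300 + 220.0·300.0) / 4030 = 66050/4030 = 16.39 µg/L; combined flow 4030 L/s.
Travel time t = 20.0·1000 / 0.44 = 45450 s = 12.63 h.
9.7%/h lost → k = −ln(1 − 0.097) = 0.1020 h⁻¹.
Decay over the reach: 16.39·exp(−kt) = 16.39·0.2757 = 4.519 µg/L.
At the second outfall, C = (4030·4.519 + 340.0·264.0) / (4030 + 340.0) = 24.71 µg/L.

24.7 µg/L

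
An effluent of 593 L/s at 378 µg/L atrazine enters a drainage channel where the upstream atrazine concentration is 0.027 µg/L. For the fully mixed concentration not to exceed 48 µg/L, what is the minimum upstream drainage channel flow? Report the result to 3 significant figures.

4080 L/s

Set C_mix = 48: (Q·0.02700 + 593.0·378.0) / (Q + 593.0) = 48
→ Q = 593.0·(378.0 − 48)/(48 − 0.02700) = 4079 L/s.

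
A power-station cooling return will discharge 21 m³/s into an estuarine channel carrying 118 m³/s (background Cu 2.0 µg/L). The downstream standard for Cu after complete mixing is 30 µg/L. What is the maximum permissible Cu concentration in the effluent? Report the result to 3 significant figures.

At the limit, (Qr·Cr + Qe·Cₑ)/(Qr + Qe) = 30:
Cₑ = (139.0·30 − 118.0·2.000) / 21.00 = 187.3 µg/L.

187 µg/L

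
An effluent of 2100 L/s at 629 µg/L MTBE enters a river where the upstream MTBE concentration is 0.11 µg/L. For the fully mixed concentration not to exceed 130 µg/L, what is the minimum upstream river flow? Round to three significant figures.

8070 L/s

Set C_mix = 130: (Q·0.1100 + 2100·629.0) / (Q + 2100) = 130
→ Q = 2100·(629.0 − 130)/(130 − 0.1100) = 8068 L/s.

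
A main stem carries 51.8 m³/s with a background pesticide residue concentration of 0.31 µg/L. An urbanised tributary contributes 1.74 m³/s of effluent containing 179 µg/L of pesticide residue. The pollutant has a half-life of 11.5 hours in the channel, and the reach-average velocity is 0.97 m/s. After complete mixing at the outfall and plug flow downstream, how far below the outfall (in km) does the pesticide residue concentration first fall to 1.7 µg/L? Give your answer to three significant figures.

74.2 km

Flow-weighted average: C = (51.80·0.3100 + 1.740·179.0) / 53.54 = 327.5/53.54 = 6.117 µg/L.
Half-life 11.5 h → k = ln 2 / 11.5 = 0.06027 h⁻¹ = 1.447 d⁻¹.
Set 6.117·exp(−k·t) = 1.7 → t = ln(6.117/1.7)/k = 76480 s = 21.24 h.
Distance = v·t = 0.97·76480 = 74190 m = 74.19 km.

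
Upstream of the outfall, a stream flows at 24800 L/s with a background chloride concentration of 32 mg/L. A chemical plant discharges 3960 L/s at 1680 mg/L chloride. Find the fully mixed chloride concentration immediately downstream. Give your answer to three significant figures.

Conservation of mass: C = (24800·32.00 + 3960·1680) / 28760 = 7446000/28760 = 258.9 mg/L.

259 mg/L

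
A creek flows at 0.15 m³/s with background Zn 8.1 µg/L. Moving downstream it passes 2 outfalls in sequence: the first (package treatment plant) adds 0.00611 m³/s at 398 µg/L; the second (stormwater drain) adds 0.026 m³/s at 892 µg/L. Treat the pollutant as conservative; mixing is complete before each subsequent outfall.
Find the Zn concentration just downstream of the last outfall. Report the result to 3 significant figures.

Below outfall 1: Q → 0.1561 m³/s, C = (0.1500·8.100 + 0.006110·398.0)/0.1561 = 23.36 µg/L.
Below outfall 2: Q → 0.1821 m³/s, C = (0.1561·23.36 + 0.02600·892.0)/0.1821 = 147.4 µg/L.

147 µg/L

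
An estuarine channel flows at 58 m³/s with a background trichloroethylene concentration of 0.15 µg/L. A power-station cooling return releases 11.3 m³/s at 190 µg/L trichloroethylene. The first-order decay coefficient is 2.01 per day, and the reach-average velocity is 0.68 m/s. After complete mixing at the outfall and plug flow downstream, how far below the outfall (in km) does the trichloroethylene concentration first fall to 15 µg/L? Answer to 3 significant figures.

21.3 km

Mixed concentration C = ΣQC/ΣQ = (58.00·0.1500 + 11.30·190.0) / 69.30 = 2156/69.30 = 31.11 µg/L.
Set 31.11·exp(−k·t) = 15 → t = ln(31.11/15)/k = 31350 s = 8.709 h.
Distance = v·t = 0.68·31350 = 21320 m = 21.32 km.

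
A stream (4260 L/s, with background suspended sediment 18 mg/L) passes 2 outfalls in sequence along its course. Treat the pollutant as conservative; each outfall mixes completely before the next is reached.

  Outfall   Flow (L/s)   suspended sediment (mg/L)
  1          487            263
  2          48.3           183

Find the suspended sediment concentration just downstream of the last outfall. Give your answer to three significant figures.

44.5 mg/L

Below outfall 1: Q → 4747 L/s, C = (4260·18.00 + 487.0·263.0)/4747 = 43.13 mg/L.
Below outfall 2: Q → 4795 L/s, C = (4747·43.13 + 48.30·183.0)/4795 = 44.54 mg/L.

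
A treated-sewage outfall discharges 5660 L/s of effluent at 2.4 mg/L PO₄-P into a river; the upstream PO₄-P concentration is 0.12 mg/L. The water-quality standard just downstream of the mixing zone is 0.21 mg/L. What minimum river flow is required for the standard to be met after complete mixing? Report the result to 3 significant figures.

138000 L/s

Set C_mix = 0.21: (Q·0.1200 + 5660·2.400) / (Q + 5660) = 0.21
→ Q = 5660·(2.400 − 0.21)/(0.21 − 0.1200) = 137700 L/s.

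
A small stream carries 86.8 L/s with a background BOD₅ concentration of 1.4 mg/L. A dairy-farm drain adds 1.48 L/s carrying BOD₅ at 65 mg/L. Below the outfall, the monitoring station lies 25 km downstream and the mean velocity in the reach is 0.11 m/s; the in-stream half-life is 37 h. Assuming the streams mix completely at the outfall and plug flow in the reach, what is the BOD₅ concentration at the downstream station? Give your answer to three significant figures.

0.756 mg/L

Conservation of mass: C = (86.80·1.400 + 1.480·65.00) / 88.28 = 217.7/88.28 = 2.466 mg/L.
Travel time t = 25·1000 / 0.11 = 227300 s = 63.13 h.
Half-life 37 h → k = ln 2 / 37 = 0.01873 h⁻¹ = 0.4496 d⁻¹.
After decay, C = 2.466 × e^(−kt) = 2.466 × 0.3065 = 0.7558 mg/L.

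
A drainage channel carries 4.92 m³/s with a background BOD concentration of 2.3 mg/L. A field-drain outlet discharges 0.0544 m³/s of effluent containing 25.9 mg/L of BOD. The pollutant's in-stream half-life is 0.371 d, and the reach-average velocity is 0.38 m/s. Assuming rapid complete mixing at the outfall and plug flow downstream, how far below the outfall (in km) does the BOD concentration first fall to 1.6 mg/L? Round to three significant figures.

After mixing, C = (4.920·2.300 + 0.05440·25.90) / 4.974 = 12.72/4.974 = 2.558 mg/L.
Half-life 0.371 d → k = ln 2 / 0.371 = 1.868 d⁻¹.
Set 2.558·exp(−k·t) = 1.6 → t = ln(2.558/1.6)/k = 21700 s = 6.028 h.
Distance = v·t = 0.38·21700 = 8246 m = 8.246 km.

8.25 km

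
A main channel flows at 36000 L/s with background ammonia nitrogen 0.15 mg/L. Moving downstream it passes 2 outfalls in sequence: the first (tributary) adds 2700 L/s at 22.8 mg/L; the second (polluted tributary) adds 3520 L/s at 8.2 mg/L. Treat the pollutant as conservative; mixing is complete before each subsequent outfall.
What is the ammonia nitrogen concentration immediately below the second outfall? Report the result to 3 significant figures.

Outfall 1: combined Q = 38700 L/s; C = (36000·0.1500 + 2700·22.80)/38700 = 1.730 mg/L.
Outfall 2: combined Q = 42220 L/s; C = (38700·1.730 + 3520·8.200)/42220 = 2.270 mg/L.

2.27 mg/L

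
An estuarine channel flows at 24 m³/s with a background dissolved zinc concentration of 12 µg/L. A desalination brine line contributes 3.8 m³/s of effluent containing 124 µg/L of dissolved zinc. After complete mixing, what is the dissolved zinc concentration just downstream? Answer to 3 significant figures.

Conservation of mass: C = (24.00·12.00 + 3.800·124.0) / 27.80 = 759.2/27.80 = 27.31 µg/L.

27.3 µg/L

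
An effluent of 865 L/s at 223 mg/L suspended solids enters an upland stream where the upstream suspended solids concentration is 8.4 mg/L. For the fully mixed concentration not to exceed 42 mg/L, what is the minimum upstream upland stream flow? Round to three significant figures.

4660 L/s

Set C_mix = 42: (Q·8.400 + 865.0·223.0) / (Q + 865.0) = 42
→ Q = 865.0·(223.0 − 42)/(42 − 8.400) = 4660 L/s.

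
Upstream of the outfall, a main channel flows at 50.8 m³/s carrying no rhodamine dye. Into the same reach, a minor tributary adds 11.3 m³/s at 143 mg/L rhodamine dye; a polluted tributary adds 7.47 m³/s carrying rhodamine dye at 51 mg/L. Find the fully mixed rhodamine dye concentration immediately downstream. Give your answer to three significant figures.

After mixing, C = (50.80·0 + 11.30·143.0 + 7.470·51.00) / 69.57 = 1997/69.57 = 28.70 mg/L.

28.7 mg/L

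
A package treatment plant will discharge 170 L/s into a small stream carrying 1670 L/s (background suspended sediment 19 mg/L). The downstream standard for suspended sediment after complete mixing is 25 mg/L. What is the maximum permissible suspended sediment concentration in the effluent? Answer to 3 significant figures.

83.9 mg/L

At the limit, (Qr·Cr + Qe·Cₑ)/(Qr + Qe) = 25:
Cₑ = (1840·25 − 1670·19.00) / 170.0 = 83.94 mg/L.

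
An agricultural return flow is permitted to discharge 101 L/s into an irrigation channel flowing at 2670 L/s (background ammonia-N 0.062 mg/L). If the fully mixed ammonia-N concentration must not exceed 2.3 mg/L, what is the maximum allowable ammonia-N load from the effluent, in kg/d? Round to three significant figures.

Mass balance at the limit: 2670·0.06200 + 101.0·Cₑ = 2771·2.3 → Cₑ = 61.46 mg/L.
101.0 L/s = 0.1010 m³/s. Load = 0.1010 m³/s × 61.46 g/m³ × 86 400 s/d = 536.4 kg/d.

536 kg/d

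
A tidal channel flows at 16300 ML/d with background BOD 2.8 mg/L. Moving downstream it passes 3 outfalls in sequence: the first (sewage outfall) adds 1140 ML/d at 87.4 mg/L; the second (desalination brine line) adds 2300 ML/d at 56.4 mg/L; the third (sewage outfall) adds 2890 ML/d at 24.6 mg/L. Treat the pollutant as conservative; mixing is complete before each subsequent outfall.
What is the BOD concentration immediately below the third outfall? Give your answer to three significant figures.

Below outfall 1: Q → 17440 ML/d, C = (16300·2.800 + 1140·87.40)/17440 = 8.330 mg/L.
Below outfall 2: Q → 19740 ML/d, C = (17440·8.330 + 2300·56.40)/19740 = 13.93 mg/L.
Below outfall 3: Q → 22630 ML/d, C = (19740·13.93 + 2890·24.60)/22630 = 15.29 mg/L.

15.3 mg/L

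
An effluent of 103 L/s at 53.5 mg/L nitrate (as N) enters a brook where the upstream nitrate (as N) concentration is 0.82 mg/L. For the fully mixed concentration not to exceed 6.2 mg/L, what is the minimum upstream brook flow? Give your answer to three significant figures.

Set C_mix = 6.2: (Q·0.8200 + 103.0·53.50) / (Q + 103.0) = 6.2
→ Q = 103.0·(53.50 − 6.2)/(6.2 − 0.8200) = 905.6 L/s.

906 L/s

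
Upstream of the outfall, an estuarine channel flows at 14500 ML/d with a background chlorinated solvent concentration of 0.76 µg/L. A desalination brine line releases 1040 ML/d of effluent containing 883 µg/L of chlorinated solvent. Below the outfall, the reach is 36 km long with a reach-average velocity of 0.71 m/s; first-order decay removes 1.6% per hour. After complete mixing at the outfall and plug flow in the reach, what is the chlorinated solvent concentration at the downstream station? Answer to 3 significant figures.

47.7 µg/L

Mixed concentration C = ΣQC/ΣQ = (14500·0.7600 + 1040·883.0) / 15540 = 929300/15540 = 59.80 µg/L.
Travel time t = 36·1000 / 0.71 = 50700 s = 14.08 h.
1.6%/h lost → k = −ln(1 − 0.016) = 0.01613 h⁻¹.
First-order decay: C = 59.80·exp(−k·t) = 59.80·0.7968 = 47.65 µg/L.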